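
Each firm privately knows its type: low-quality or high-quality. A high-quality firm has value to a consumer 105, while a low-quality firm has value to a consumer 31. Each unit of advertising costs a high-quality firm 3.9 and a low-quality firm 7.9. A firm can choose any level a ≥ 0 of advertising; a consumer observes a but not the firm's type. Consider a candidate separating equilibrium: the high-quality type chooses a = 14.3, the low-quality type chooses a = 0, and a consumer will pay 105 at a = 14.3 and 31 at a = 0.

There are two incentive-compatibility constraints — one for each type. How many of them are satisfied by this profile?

High-quality type: signal → 105 − 3.9 × 14.3 = 49.23; deviate to 0 → 31. IC holds (49.23 ≥ 31).
Low-quality type: stay at 0 → 31; mimic → 105 − 7.9 × 14.3 = -7.97. IC holds (31 ≥ -7.97).
2 of 2 constraints hold, so this is a separating equilibrium.

2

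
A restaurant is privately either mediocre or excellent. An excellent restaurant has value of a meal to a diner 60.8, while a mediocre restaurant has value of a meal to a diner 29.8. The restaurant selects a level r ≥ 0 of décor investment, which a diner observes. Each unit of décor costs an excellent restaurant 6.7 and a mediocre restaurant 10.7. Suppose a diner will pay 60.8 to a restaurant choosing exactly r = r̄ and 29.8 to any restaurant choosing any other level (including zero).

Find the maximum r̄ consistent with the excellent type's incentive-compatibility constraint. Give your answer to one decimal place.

4.6

Choosing r̄ yields the excellent type 60.8 − 6.7·r̄; choosing zero yields 29.8.
The excellent type is indifferent at 60.8 − 6.7·r̄ = 29.8, i.e. r̄ = (60.8 − 29.8) / 6.7 ≈ 4.6.
For any r̄ above 4.6 the excellent type would rather pool at zero, so separation collapses.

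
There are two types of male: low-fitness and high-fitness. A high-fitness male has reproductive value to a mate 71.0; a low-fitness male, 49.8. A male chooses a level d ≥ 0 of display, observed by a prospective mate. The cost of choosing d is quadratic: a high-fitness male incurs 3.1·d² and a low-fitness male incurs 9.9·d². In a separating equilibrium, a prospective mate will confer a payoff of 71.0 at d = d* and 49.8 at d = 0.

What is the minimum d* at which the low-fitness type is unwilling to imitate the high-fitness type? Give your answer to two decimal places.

1.46

The low-fitness type at d = 0 receives 49.8; imitating at d* yields 71.0 − 9.9·d*².
Indifference: 49.8 = 71.0 − 9.9·d*², so d*² = (71.0 − 49.8) / 9.9 ≈ 2.1414.
d* = √2.1414 ≈ 1.46.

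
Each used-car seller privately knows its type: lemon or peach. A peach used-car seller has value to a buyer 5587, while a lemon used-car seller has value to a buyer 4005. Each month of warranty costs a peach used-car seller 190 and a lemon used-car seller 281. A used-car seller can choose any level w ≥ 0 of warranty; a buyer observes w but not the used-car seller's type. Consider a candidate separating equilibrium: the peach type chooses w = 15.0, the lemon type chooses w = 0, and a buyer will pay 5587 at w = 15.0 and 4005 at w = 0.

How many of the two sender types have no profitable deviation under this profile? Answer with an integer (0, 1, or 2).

1

Peach type: signal → 5587 − 190 × 15.0 = 2737; deviate to 0 → 4005. IC fails (2737 < 4005).
Lemon type: stay at 0 → 4005; mimic → 5587 − 281 × 15.0 = 1372. IC holds (4005 ≥ 1372).
1 of 2 constraints hold, so this profile is not an equilibrium.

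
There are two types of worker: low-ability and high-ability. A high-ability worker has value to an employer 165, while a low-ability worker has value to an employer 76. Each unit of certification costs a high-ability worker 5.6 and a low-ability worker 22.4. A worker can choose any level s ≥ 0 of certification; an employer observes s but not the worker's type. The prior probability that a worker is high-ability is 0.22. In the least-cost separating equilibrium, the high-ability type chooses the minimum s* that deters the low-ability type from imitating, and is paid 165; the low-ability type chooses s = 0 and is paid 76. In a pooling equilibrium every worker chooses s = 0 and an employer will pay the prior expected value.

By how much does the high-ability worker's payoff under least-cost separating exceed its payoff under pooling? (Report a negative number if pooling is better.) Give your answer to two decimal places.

Least-cost separating signal: s* solves 76 = 165 − 22.4·s*, so s* = (165 − 76)/22.4 ≈ 3.9732.
High-ability type's separating payoff: 165 − 5.6 × s* = 165 − 5.6 × (165 − 76)/22.4 = 165 − 498.4/22.4 = 142.75.
Pooling payoff: 0.22 × 165 + 0.78 × 76 = 95.58.
Difference: 142.75 − 95.58 = 47.17.
The high-ability type prefers to separate.

47.17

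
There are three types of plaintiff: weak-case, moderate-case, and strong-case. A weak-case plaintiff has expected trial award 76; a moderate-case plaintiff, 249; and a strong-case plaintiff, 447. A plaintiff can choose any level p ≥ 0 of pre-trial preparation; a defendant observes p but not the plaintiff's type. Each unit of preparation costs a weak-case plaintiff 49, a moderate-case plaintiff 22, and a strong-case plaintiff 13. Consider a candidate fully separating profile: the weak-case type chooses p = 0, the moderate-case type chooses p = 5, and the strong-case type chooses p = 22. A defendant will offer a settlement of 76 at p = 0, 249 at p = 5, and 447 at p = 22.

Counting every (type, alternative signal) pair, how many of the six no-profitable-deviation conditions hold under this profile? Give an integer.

5

Weak-case (own payoff 76): to p=5 gives 249 − 49×5 = 4 → no gain ✓; to p=22 gives 447 − 49×22 = -631 → no gain ✓.
Moderate-case (own payoff 249 − 22×5 = 139): to p=0 gives 76 → no gain ✓; to p=22 gives 447 − 22×22 = -37 → no gain ✓.
Strong-case (own payoff 447 − 13×22 = 161): to p=0 gives 76 → no gain ✓; to p=5 gives 249 − 13×5 = 184 → profitable ✗.
5 of the 6 constraints hold; not an equilibrium.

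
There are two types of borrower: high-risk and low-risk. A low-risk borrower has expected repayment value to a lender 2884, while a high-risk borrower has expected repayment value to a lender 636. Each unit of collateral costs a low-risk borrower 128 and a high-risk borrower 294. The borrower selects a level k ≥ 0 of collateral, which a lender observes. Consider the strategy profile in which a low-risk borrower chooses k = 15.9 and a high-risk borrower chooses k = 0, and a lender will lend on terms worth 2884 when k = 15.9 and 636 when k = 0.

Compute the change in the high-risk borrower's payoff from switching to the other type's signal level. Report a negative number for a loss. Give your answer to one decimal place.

Playing k = 0 the high-risk borrower receives 636.
Deviating to k = 15.9 brings payment 2884 at cost 294 × 15.9 = 4674.6, netting -1790.6.
Gain from deviating: -1790.6 − 636 = -2426.6.
The gain is negative, so the high-risk type's incentive-compatibility constraint is satisfied.

-2426.6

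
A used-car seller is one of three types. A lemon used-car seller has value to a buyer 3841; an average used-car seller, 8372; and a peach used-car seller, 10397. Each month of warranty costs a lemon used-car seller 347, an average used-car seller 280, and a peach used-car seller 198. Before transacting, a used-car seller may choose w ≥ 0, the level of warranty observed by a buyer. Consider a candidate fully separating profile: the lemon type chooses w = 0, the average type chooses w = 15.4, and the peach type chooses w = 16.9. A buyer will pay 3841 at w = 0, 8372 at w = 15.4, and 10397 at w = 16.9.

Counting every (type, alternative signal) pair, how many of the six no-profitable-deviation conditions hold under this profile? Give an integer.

4

Lemon (own payoff 3841): to w=15.4 gives 8372 − 347×15.4 = 3028.2 → no gain ✓; to w=16.9 gives 10397 − 347×16.9 = 4532.7 → profitable ✗.
Average (own payoff 8372 − 280×15.4 = 4060): to w=0 gives 3841 → no gain ✓; to w=16.9 gives 10397 − 280×16.9 = 5665 → profitable ✗.
Peach (own payoff 10397 − 198×16.9 = 7050.8): to w=0 gives 3841 → no gain ✓; to w=15.4 gives 8372 − 198×15.4 = 5322.8 → no gain ✓.
4 of the 6 constraints hold; not an equilibrium.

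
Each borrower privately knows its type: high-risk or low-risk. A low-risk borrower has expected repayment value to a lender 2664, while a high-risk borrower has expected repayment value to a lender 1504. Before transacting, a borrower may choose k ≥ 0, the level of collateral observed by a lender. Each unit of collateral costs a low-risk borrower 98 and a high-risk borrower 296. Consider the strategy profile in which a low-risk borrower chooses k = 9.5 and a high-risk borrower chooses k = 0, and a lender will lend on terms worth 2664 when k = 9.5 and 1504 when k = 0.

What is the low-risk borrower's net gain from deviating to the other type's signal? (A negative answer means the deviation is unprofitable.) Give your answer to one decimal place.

Playing k = 9.5 the low-risk borrower receives 2664 − 98 × 9.5 = 1733.
Deviating to k = 0 yields 1504 instead.
Gain from deviating: 1504 − 1733 = -229.0.
The gain is negative, so the low-risk type's incentive-compatibility constraint is satisfied.

-229.0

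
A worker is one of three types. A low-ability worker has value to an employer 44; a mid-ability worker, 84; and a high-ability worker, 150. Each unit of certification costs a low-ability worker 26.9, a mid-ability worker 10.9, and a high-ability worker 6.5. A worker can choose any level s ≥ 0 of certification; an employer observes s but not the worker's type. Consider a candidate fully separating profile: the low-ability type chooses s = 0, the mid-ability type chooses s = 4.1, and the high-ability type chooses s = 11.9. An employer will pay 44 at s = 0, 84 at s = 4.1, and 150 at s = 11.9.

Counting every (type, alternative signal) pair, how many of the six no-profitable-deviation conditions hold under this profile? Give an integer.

5

Mid-ability (own payoff 84 − 10.9×4.1 = 39.31): to s=0 gives 44 → profitable ✗; to s=11.9 gives 150 − 10.9×11.9 = 20.29 → no gain ✓.
High-ability (own payoff 150 − 6.5×11.9 = 72.65): to s=0 gives 44 → no gain ✓; to s=4.1 gives 84 − 6.5×4.1 = 57.35 → no gain ✓.
Low-ability (own payoff 44): to s=4.1 gives 84 − 26.9×4.1 = -26.29 → no gain ✓; to s=11.9 gives 150 − 26.9×11.9 = -170.11 → no gain ✓.
5 of the 6 constraints hold; not an equilibrium.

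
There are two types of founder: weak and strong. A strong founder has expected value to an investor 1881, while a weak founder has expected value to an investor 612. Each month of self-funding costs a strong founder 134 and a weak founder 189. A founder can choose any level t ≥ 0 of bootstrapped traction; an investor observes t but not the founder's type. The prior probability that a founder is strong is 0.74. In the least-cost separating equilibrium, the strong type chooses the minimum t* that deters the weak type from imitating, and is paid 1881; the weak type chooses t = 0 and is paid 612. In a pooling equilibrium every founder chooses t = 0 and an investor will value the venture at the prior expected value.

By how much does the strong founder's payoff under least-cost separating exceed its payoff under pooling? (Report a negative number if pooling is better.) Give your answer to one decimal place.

Least-cost separating signal: t* solves 612 = 1881 − 189·t*, so t* = (1881 − 612)/189 ≈ 6.7143.
Strong type's separating payoff: 1881 − 134 × t* = 1881 − 134 × (1881 − 612)/189 = 1881 − 170046/189 ≈ 981.286.
Pooling payoff: 0.74 × 1881 + 0.26 × 612 = 1551.06.
Difference: 981.286 − 1551.06 = -569.774, i.e. -569.8 to one decimal place.
The strong type would prefer the pooling outcome.

-569.8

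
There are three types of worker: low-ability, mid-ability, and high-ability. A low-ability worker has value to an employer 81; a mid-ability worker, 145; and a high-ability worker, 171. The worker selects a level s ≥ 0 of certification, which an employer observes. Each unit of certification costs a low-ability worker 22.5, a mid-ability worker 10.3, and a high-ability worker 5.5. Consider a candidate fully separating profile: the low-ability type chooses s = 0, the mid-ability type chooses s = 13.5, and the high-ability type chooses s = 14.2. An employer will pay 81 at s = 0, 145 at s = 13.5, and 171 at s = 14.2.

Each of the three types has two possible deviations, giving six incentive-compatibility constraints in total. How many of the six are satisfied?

High-ability (own payoff 171 − 5.5×14.2 = 92.9): to s=0 gives 81 → no gain ✓; to s=13.5 gives 145 − 5.5×13.5 = 70.75 → no gain ✓.
Low-ability (own payoff 81): to s=13.5 gives 145 − 22.5×13.5 = -158.75 → no gain ✓; to s=14.2 gives 171 − 22.5×14.2 = -148.5 → no gain ✓.
Mid-ability (own payoff 145 − 10.3×13.5 = 5.95): to s=0 gives 81 → profitable ✗; to s=14.2 gives 171 − 10.3×14.2 = 24.74 → profitable ✗.
4 of the 6 constraints hold; not an equilibrium.

4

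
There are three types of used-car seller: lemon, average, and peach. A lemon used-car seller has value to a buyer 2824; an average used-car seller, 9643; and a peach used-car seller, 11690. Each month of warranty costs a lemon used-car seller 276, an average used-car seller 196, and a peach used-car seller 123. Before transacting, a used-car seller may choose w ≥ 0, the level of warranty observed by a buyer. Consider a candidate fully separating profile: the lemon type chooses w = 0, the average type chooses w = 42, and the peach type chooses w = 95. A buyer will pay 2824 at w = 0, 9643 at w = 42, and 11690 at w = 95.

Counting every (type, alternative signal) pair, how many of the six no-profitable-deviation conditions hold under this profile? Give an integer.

Average (own payoff 9643 − 196×42 = 1411): to w=0 gives 2824 → profitable ✗; to w=95 gives 11690 − 196×95 = -6930 → no gain ✓.
Peach (own payoff 11690 − 123×95 = 5): to w=0 gives 2824 → profitable ✗; to w=42 gives 9643 − 123×42 = 4477 → profitable ✗.
Lemon (own payoff 2824): to w=42 gives 9643 − 276×42 = -1949 → no gain ✓; to w=95 gives 11690 − 276×95 = -14530 → no gain ✓.
3 of the 6 constraints hold; not an equilibrium.

3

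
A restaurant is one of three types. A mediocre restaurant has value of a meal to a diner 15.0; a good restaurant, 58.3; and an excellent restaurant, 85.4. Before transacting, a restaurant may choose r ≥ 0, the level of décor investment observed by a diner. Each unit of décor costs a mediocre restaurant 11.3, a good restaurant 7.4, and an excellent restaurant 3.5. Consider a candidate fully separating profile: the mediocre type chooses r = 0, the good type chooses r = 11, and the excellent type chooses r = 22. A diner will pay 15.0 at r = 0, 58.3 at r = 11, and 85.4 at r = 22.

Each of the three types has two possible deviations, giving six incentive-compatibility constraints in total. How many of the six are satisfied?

Mediocre (own payoff 15.0): to r=11 gives 58.3 − 11.3×11 = -66 → no gain ✓; to r=22 gives 85.4 − 11.3×22 = -163.2 → no gain ✓.
Good (own payoff 58.3 − 7.4×11 = -23.1): to r=0 gives 15.0 → profitable ✗; to r=22 gives 85.4 − 7.4×22 = -77.4 → no gain ✓.
Excellent (own payoff 85.4 − 3.5×22 = 8.4): to r=0 gives 15.0 → profitable ✗; to r=11 gives 58.3 − 3.5×11 = 19.8 → profitable ✗.
3 of the 6 constraints hold; not an equilibrium.

3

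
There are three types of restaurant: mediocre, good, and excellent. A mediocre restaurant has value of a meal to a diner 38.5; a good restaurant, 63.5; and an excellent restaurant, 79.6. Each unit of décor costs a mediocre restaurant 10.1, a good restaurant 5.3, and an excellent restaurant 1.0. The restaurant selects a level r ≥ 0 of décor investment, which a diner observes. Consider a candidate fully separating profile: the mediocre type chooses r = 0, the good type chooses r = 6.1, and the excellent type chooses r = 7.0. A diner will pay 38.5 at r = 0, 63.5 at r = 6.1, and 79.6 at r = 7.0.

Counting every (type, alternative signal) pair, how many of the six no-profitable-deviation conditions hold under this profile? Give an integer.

Excellent (own payoff 79.6 − 1.0×7.0 = 72.6): to r=0 gives 38.5 → no gain ✓; to r=6.1 gives 63.5 − 1.0×6.1 = 57.4 → no gain ✓.
Mediocre (own payoff 38.5): to r=6.1 gives 63.5 − 10.1×6.1 = 1.89 → no gain ✓; to r=7.0 gives 79.6 − 10.1×7.0 = 8.9 → no gain ✓.
Good (own payoff 63.5 − 5.3×6.1 = 31.17): to r=0 gives 38.5 → profitable ✗; to r=7.0 gives 79.6 − 5.3×7.0 = 42.5 → profitable ✗.
4 of the 6 constraints hold; not an equilibrium.

4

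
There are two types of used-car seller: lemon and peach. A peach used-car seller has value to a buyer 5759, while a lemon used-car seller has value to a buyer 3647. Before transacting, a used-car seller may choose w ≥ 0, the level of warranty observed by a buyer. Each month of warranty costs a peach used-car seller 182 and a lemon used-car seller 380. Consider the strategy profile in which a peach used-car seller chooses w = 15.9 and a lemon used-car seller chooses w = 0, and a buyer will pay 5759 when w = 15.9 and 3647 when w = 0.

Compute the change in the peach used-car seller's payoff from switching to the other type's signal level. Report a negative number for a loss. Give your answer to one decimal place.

Playing w = 15.9 the peach used-car seller receives 5759 − 182 × 15.9 = 2865.2.
Deviating to w = 0 yields 3647 instead.
Gain from deviating: 3647 − 2865.2 = 781.8.
The gain is positive, so the peach type's incentive-compatibility constraint is violated — this profile is not a separating equilibrium.

781.8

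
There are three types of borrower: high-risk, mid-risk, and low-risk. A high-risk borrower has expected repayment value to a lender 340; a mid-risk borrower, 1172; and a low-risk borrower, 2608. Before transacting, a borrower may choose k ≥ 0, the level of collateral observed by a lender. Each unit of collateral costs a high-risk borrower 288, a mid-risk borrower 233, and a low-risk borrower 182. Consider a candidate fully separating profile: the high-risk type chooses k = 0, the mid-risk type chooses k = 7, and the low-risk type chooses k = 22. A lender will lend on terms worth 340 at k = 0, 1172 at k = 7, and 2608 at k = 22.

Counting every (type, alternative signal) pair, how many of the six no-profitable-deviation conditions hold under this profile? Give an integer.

High-risk (own payoff 340): to k=7 gives 1172 − 288×7 = -844 → no gain ✓; to k=22 gives 2608 − 288×22 = -3728 → no gain ✓.
Low-risk (own payoff 2608 − 182×22 = -1396): to k=0 gives 340 → profitable ✗; to k=7 gives 1172 − 182×7 = -102 → profitable ✗.
Mid-risk (own payoff 1172 − 233×7 = -459): to k=0 gives 340 → profitable ✗; to k=22 gives 2608 − 233×22 = -2518 → no gain ✓.
3 of the 6 constraints hold; not an equilibrium.

3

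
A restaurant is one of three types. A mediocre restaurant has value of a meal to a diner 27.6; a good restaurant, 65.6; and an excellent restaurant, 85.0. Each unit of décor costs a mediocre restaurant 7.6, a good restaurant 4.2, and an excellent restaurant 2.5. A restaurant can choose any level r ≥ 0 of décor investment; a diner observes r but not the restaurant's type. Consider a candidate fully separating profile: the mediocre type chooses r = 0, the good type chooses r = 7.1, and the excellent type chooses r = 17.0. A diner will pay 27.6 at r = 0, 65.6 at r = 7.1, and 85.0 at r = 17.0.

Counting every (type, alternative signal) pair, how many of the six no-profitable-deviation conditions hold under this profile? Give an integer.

Good (own payoff 65.6 − 4.2×7.1 = 35.78): to r=0 gives 27.6 → no gain ✓; to r=17.0 gives 85.0 − 4.2×17.0 = 13.6 → no gain ✓.
Excellent (own payoff 85.0 − 2.5×17.0 = 42.5): to r=0 gives 27.6 → no gain ✓; to r=7.1 gives 65.6 − 2.5×7.1 = 47.85 → profitable ✗.
Mediocre (own payoff 27.6): to r=7.1 gives 65.6 − 7.6×7.1 = 11.64 → no gain ✓; to r=17.0 gives 85.0 − 7.6×17.0 = -44.2 → no gain ✓.
5 of the 6 constraints hold; not an equilibrium.

5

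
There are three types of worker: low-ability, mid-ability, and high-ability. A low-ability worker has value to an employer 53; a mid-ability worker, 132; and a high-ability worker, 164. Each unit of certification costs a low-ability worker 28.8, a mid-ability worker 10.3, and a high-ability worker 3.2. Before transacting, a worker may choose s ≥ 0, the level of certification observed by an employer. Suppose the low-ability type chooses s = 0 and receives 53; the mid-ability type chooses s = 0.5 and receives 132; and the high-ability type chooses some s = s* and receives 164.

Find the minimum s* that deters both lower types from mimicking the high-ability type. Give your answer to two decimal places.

Mid-ability type (on-path payoff 132 − 10.3×0.5 = 126.85) won't mimic when 126.85 ≥ 164 − 10.3·s*, i.e. s* ≥ 3.61.
Low-ability type (on-path payoff 53) won't mimic when 53 ≥ 164 − 28.8·s*, i.e. s* ≥ 3.85.
Both must hold, so s* = max(3.85, 3.61) = 3.85. The low-ability type's constraint binds.

3.85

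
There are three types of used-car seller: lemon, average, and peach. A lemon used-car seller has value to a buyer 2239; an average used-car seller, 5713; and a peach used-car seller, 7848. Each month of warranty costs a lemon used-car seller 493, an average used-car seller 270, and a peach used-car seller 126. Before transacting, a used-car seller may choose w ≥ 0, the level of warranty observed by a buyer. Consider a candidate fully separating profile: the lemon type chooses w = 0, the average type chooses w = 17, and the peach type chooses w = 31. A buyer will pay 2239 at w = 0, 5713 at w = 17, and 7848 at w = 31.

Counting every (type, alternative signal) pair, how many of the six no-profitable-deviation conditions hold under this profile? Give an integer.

5

Lemon (own payoff 2239): to w=17 gives 5713 − 493×17 = -2668 → no gain ✓; to w=31 gives 7848 − 493×31 = -7435 → no gain ✓.
Average (own payoff 5713 − 270×17 = 1123): to w=0 gives 2239 → profitable ✗; to w=31 gives 7848 − 270×31 = -522 → no gain ✓.
Peach (own payoff 7848 − 126×31 = 3942): to w=0 gives 2239 → no gain ✓; to w=17 gives 5713 − 126×17 = 3571 → no gain ✓.
5 of the 6 constraints hold; not an equilibrium.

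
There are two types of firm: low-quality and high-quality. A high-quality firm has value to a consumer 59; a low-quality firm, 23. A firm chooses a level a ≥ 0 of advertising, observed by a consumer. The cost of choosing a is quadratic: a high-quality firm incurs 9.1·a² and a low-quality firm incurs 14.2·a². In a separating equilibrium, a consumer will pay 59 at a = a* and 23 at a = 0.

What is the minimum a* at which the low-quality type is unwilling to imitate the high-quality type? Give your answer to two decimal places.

The low-quality type at a = 0 receives 23; imitating at a* yields 59 − 14.2·a*².
Indifference: 23 = 59 − 14.2·a*², so a*² = (59 − 23) / 14.2 ≈ 2.5352.
a* = √2.5352 ≈ 1.59.

1.59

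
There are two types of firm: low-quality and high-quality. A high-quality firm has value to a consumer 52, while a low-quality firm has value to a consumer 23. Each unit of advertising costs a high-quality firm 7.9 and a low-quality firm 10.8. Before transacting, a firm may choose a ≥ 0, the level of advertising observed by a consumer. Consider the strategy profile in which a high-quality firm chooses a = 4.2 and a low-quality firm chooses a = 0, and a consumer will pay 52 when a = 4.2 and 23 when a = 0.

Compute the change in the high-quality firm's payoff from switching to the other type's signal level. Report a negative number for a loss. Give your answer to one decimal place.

4.2

Playing a = 4.2 the high-quality firm receives 52 − 7.9 × 4.2 = 18.82.
Deviating to a = 0 yields 23 instead.
Gain from deviating: 23 − 18.82 = 4.18, i.e. 4.2 to one decimal place.
The gain is positive, so the high-quality type's incentive-compatibility constraint is violated — this profile is not a separating equilibrium.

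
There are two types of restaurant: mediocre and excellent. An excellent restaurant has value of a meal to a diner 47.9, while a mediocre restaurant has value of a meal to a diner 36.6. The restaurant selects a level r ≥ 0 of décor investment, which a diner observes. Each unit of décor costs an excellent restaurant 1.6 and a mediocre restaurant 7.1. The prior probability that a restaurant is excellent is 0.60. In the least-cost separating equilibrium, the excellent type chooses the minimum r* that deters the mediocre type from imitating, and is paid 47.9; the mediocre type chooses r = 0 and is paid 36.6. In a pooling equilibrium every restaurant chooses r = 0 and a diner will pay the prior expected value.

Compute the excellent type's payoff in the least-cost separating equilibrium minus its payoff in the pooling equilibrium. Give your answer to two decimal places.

Least-cost separating signal: r* solves 36.6 = 47.9 − 7.1·r*, so r* = (47.9 − 36.6)/7.1 ≈ 1.5915.
Excellent type's separating payoff: 47.9 − 1.6 × r* = 47.9 − 1.6 × (47.9 − 36.6)/7.1 = 47.9 − 18.08/7.1 ≈ 45.3535.
Pooling payoff: 0.60 × 47.9 + 0.40 × 36.6 = 43.38.
Difference: 45.3535 − 43.38 = 1.9735, i.e. 1.97 to two decimal places.
The excellent type prefers to separate.

1.97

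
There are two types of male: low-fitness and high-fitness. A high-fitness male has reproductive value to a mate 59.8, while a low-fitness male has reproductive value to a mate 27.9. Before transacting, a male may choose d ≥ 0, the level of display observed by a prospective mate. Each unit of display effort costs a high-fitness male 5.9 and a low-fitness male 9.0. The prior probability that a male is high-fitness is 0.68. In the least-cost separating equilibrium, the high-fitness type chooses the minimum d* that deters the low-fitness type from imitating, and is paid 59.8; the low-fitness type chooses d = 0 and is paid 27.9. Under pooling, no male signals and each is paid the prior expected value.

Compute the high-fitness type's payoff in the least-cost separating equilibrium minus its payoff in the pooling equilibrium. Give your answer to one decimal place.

-10.7

Least-cost separating signal: d* solves 27.9 = 59.8 − 9.0·d*, so d* = (59.8 − 27.9)/9.0 ≈ 3.5444.
High-fitness type's separating payoff: 59.8 − 5.9 × d* = 59.8 − 5.9 × (59.8 − 27.9)/9.0 = 59.8 − 188.21/9.0 ≈ 38.888.
Pooling payoff: 0.68 × 59.8 + 0.32 × 27.9 = 49.592.
Difference: 38.888 − 49.592 = -10.704, i.e. -10.7 to one decimal place.
The high-fitness type would prefer the pooling outcome.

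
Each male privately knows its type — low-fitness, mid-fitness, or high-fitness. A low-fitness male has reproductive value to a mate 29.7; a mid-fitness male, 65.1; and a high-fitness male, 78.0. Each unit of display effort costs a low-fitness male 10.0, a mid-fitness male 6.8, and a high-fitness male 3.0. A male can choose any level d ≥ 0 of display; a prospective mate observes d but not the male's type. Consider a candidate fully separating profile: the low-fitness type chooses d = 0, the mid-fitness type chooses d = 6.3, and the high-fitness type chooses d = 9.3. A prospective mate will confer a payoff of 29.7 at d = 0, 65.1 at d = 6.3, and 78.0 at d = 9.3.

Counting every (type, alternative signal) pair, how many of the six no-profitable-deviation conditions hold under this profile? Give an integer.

5

Mid-fitness (own payoff 65.1 − 6.8×6.3 = 22.26): to d=0 gives 29.7 → profitable ✗; to d=9.3 gives 78.0 − 6.8×9.3 = 14.76 → no gain ✓.
Low-fitness (own payoff 29.7): to d=6.3 gives 65.1 − 10.0×6.3 = 2.1 → no gain ✓; to d=9.3 gives 78.0 − 10.0×9.3 = -15 → no gain ✓.
High-fitness (own payoff 78.0 − 3.0×9.3 = 50.1): to d=0 gives 29.7 → no gain ✓; to d=6.3 gives 65.1 − 3.0×6.3 = 46.2 → no gain ✓.
5 of the 6 constraints hold; not an equilibrium.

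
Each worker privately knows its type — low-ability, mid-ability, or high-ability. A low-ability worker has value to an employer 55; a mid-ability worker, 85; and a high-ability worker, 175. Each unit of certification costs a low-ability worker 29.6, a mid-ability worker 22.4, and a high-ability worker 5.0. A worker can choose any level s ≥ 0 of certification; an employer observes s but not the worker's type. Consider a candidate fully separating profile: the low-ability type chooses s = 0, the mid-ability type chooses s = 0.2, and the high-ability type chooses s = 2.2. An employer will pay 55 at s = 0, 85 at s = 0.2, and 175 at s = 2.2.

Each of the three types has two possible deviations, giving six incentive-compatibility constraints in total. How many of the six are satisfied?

3

Low-ability (own payoff 55): to s=0.2 gives 85 − 29.6×0.2 = 79.08 → profitable ✗; to s=2.2 gives 175 − 29.6×2.2 = 109.88 → profitable ✗.
High-ability (own payoff 175 − 5.0×2.2 = 164): to s=0 gives 55 → no gain ✓; to s=0.2 gives 85 − 5.0×0.2 = 84 → no gain ✓.
Mid-ability (own payoff 85 − 22.4×0.2 = 80.52): to s=0 gives 55 → no gain ✓; to s=2.2 gives 175 − 22.4×2.2 = 125.72 → profitable ✗.
3 of the 6 constraints hold; not an equilibrium.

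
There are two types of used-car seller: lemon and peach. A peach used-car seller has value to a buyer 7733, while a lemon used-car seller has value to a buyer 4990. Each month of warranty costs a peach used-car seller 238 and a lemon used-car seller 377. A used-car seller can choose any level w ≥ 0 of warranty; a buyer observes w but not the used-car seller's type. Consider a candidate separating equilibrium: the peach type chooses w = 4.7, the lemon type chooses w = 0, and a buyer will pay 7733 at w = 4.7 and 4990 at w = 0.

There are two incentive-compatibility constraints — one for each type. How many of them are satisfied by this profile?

1

Peach type: signal → 7733 − 238 × 4.7 = 6614.4; deviate to 0 → 4990. IC holds (6614.4 ≥ 4990).
Lemon type: stay at 0 → 4990; mimic → 7733 − 377 × 4.7 = 5961.1. IC fails (4990 < 5961.1).
1 of 2 constraints hold, so this profile is not an equilibrium.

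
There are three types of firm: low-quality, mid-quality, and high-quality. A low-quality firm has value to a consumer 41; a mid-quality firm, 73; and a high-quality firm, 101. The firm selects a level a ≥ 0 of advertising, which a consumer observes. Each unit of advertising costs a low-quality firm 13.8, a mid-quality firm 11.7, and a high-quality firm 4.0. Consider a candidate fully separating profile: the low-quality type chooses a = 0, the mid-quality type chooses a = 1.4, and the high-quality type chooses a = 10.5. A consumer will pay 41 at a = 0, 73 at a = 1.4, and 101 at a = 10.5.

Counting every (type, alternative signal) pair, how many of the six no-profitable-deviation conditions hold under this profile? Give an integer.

4

Low-quality (own payoff 41): to a=1.4 gives 73 − 13.8×1.4 = 53.68 → profitable ✗; to a=10.5 gives 101 − 13.8×10.5 = -43.9 → no gain ✓.
High-quality (own payoff 101 − 4.0×10.5 = 59): to a=0 gives 41 → no gain ✓; to a=1.4 gives 73 − 4.0×1.4 = 67.4 → profitable ✗.
Mid-quality (own payoff 73 − 11.7×1.4 = 56.62): to a=0 gives 41 → no gain ✓; to a=10.5 gives 101 − 11.7×10.5 = -21.85 → no gain ✓.
4 of the 6 constraints hold; not an equilibrium.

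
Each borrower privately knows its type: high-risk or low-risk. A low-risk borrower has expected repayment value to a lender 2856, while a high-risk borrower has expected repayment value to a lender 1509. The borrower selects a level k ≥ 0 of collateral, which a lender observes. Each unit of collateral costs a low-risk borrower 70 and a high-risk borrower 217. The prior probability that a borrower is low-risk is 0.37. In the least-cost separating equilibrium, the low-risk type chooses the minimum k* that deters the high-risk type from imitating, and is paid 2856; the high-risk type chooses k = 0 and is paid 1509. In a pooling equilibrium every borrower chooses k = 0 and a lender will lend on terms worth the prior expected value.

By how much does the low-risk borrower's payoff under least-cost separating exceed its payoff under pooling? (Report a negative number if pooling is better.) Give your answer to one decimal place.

Least-cost separating signal: k* solves 1509 = 2856 − 217·k*, so k* = (2856 − 1509)/217 ≈ 6.2074.
Low-risk type's separating payoff: 2856 − 70 × k* = 2856 − 70 × (2856 − 1509)/217 = 2856 − 94290/217 ≈ 2421.484.
Pooling payoff: 0.37 × 2856 + 0.63 × 1509 = 2007.39.
Difference: 2421.484 − 2007.39 = 414.094, i.e. 414.1 to one decimal place.
The low-risk type prefers to separate.

414.1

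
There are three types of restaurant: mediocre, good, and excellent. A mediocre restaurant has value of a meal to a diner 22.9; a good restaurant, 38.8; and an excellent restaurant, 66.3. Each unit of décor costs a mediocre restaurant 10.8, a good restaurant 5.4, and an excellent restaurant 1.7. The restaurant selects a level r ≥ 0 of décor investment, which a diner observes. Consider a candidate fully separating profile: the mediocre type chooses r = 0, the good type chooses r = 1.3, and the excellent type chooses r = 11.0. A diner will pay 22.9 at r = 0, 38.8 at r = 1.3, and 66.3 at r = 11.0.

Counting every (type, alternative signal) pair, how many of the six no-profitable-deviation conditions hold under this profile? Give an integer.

Excellent (own payoff 66.3 − 1.7×11.0 = 47.6): to r=0 gives 22.9 → no gain ✓; to r=1.3 gives 38.8 − 1.7×1.3 = 36.59 → no gain ✓.
Good (own payoff 38.8 − 5.4×1.3 = 31.78): to r=0 gives 22.9 → no gain ✓; to r=11.0 gives 66.3 − 5.4×11.0 = 6.9 → no gain ✓.
Mediocre (own payoff 22.9): to r=1.3 gives 38.8 − 10.8×1.3 = 24.76 → profitable ✗; to r=11.0 gives 66.3 − 10.8×11.0 = -52.5 → no gain ✓.
5 of the 6 constraints hold; not an equilibrium.

5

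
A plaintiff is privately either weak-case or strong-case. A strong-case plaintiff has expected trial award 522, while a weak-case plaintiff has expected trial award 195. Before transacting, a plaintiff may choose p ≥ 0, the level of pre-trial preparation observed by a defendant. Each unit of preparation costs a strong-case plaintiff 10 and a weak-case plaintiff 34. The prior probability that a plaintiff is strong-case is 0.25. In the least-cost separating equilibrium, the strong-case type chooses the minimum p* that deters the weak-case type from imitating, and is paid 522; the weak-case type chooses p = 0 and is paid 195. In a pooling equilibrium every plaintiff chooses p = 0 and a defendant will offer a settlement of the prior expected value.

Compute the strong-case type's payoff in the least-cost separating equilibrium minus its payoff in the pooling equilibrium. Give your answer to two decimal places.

149.07

Least-cost separating signal: p* solves 195 = 522 − 34·p*, so p* = (522 − 195)/34 ≈ 9.6176.
Strong-case type's separating payoff: 522 − 10 × p* = 522 − 10 × (522 − 195)/34 = 522 − 3270/34 ≈ 425.8235.
Pooling payoff: 0.25 × 522 + 0.75 × 195 = 276.75.
Difference: 425.8235 − 276.75 = 149.0735, i.e. 149.07 to two decimal places.
The strong-case type prefers to separate.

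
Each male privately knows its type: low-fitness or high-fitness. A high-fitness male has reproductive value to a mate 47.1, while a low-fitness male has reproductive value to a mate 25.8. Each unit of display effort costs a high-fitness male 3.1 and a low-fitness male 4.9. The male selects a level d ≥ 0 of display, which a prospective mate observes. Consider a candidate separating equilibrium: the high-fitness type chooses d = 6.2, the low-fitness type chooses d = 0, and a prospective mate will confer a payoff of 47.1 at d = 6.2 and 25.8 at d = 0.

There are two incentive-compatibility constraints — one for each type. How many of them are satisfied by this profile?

2

Low-fitness type: stay at 0 → 25.8; mimic → 47.1 − 4.9 × 6.2 = 16.72. IC holds (25.8 ≥ 16.72).
High-fitness type: signal → 47.1 − 3.1 × 6.2 = 27.88; deviate to 0 → 25.8. IC holds (27.88 ≥ 25.8).
2 of 2 constraints hold, so this is a separating equilibrium.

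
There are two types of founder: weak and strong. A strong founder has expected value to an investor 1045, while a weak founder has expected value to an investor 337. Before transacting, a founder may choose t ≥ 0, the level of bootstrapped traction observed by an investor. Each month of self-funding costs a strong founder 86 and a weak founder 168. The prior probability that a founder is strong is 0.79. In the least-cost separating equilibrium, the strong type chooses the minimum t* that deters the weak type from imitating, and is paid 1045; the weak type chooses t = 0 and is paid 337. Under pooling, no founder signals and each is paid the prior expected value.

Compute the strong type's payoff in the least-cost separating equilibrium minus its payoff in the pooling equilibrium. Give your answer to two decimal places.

-213.75

Least-cost separating signal: t* solves 337 = 1045 − 168·t*, so t* = (1045 − 337)/168 ≈ 4.2143.
Strong type's separating payoff: 1045 − 86 × t* = 1045 − 86 × (1045 − 337)/168 = 1045 − 60888/168 ≈ 682.5714.
Pooling payoff: 0.79 × 1045 + 0.21 × 337 = 896.32.
Difference: 682.5714 − 896.32 = -213.7486, i.e. -213.75 to two decimal places.
The strong type would prefer the pooling outcome.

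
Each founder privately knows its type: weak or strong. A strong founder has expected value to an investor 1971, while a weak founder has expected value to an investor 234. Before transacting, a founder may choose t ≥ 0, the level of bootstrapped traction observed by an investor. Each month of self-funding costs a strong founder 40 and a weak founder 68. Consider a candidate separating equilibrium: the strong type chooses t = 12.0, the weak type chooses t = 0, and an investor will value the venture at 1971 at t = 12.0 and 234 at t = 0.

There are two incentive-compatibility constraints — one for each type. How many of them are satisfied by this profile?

1

Strong type: signal → 1971 − 40 × 12.0 = 1491; deviate to 0 → 234. IC holds (1491 ≥ 234).
Weak type: stay at 0 → 234; mimic → 1971 − 68 × 12.0 = 1155. IC fails (234 < 1155).
1 of 2 constraints hold, so this profile is not an equilibrium.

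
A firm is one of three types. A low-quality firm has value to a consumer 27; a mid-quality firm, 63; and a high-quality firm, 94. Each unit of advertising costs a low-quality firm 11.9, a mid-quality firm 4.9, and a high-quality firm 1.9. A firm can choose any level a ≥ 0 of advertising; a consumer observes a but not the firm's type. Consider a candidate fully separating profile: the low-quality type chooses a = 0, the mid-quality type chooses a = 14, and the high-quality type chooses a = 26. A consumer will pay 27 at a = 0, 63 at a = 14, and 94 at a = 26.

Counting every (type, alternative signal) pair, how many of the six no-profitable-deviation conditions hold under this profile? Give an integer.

Mid-quality (own payoff 63 − 4.9×14 = -5.6): to a=0 gives 27 → profitable ✗; to a=26 gives 94 − 4.9×26 = -33.4 → no gain ✓.
Low-quality (own payoff 27): to a=14 gives 63 − 11.9×14 = -103.6 → no gain ✓; to a=26 gives 94 − 11.9×26 = -215.4 → no gain ✓.
High-quality (own payoff 94 − 1.9×26 = 44.6): to a=0 gives 27 → no gain ✓; to a=14 gives 63 − 1.9×14 = 36.4 → no gain ✓.
5 of the 6 constraints hold; not an equilibrium.

5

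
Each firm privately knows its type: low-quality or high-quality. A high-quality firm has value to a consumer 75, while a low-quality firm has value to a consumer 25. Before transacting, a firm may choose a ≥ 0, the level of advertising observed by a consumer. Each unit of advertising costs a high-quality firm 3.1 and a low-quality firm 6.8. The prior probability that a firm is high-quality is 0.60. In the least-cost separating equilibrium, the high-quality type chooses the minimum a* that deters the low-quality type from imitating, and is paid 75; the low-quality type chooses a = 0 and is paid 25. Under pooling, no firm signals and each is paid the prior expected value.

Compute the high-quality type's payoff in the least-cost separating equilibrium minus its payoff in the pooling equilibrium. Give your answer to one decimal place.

-2.8

Least-cost separating signal: a* solves 25 = 75 − 6.8·a*, so a* = (75 − 25)/6.8 ≈ 7.3529.
High-quality type's separating payoff: 75 − 3.1 × a* = 75 − 3.1 × (75 − 25)/6.8 = 75 − 155/6.8 ≈ 52.206.
Pooling payoff: 0.60 × 75 + 0.40 × 25 = 55.
Difference: 52.206 − 55 = -2.794, i.e. -2.8 to one decimal place.
The high-quality type would prefer the pooling outcome.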